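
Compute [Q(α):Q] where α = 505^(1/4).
[Q(α):Q] = 4

α is a root of x^4 - 505. By Eisenstein's criterion at the prime p = 5 (which divides the constant term 505 but p^2 = 25 does not, since 505 is squarefree), x^4 - 505 is irreducible over Q. Hence [Q(α):Q] = 4.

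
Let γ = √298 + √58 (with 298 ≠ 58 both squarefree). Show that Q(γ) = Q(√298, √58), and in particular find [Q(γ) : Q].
[Q(γ) : Q] = 4 (equivalently, Q(γ) = Q(√298, √58))

Obviously Q(γ) ⊆ Q(√298, √58), and [Q(√298, √58):Q] = 4 (since 298, 58 are distinct squarefree integers > 1 with 17284 not a perfect square). To show equality we compute the minimal polynomial of γ. From γ = √298 + √58: γ^2 = 298 + 2√(17284) + 58 = 356 + 2√(17284), so γ^2 - 356 = 2√(17284); squaring, (γ^2 - 356)^2 = 4·17284, i.e. γ^4 - 712γ^2 + 126736 - 69136 = 0, i.e. γ^4 - 712γ^2 + 57600 = 0. So γ is a root of x^4 - 712x^2 + 57600. This polynomial is irreducible over Q: it has no rational root (each ±√298 ± √58 is irrational), and any factorization into two quadratics over Q would force √(17284) ∈ Q (pairing opposite roots) or √298, √58 ∈ Q (other pairings), all impossible. Hence [Q(γ):Q] = 4 = [Q(√298, √58):Q], so Q(γ) = Q(√298, √58).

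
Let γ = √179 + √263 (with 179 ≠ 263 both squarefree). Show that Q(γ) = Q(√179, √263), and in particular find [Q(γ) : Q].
[Q(γ) : Q] = 4 (equivalently, Q(γ) = Q(√179, √263))

Obviously Q(γ) ⊆ Q(√179, √263), and [Q(√179, √263):Q] = 4 (since 179, 263 are distinct squarefree integers > 1 with 47077 not a perfect square). To show equality we compute the minimal polynomial of γ. From γ = √179 + √263: γ^2 = 179 + 2√(47077) + 263 = 442 + 2√(47077), so γ^2 - 442 = 2√(47077); squaring, (γ^2 - 442)^2 = 4·47077, i.e. γ^4 - 884γ^2 + 195364 - 188308 = 0, i.e. γ^4 - 884γ^2 + 7056 = 0. So γ is a root of x^4 - 884x^2 + 7056. This polynomial is irreducible over Q: it has no rational root (each ±√179 ± √263 is irrational), and any factorization into two quadratics over Q would force √(47077) ∈ Q (pairing opposite roots) or √179, √263 ∈ Q (other pairings), all impossible. Hence [Q(γ):Q] = 4 = [Q(√179, √263):Q], so Q(γ) = Q(√179, √263).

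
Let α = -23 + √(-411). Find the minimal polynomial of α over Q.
m_α(x) = x^2 + 46x + 940

From α + 23 = √(-411), squaring gives (α + 23)^2 = -411, i.e. α^2 + 46α + 529 = -411, so α^2 + 46α + 940 = 0. The discriminant of x^2 + 46x + 940 is (46)^2 - 4·(940) = 2116 - 3760 = -1644, and 4·(-411) is not a perfect square in Q since -411 is squarefree and ≠ 1. Hence x^2 + 46x + 940 is irreducible over Q and is the minimal polynomial of α.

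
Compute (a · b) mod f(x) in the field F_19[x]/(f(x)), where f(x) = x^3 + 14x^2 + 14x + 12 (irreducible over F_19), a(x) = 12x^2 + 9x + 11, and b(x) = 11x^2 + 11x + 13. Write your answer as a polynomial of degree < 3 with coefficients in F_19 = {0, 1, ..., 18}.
a · b ≡ 12x + 15 (mod f(x))

Multiply in F_19[x]: a(x)·b(x) = (12x^2 + 9x + 11)·(11x^2 + 11x + 13) = 18x^4 + 3x^3 + 15x^2 + 10x + 10. This has degree ≥ 3, so divide by f(x) over F_19: 18x^4 + 3x^3 + 15x^2 + 10x + 10 = (18x + 17)·(x^3 + 14x^2 + 14x + 12) + (12x + 15). Hence a·b ≡ 12x + 15 (mod f). (F_19[x]/(f) is a field with 19^3 = 6859 elements since f is irreducible of degree 3.)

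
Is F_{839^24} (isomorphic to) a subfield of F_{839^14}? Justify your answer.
No: F_{839^24} is not a subfield of F_{839^14}

F_{p^m} embeds in F_{p^n} iff m | n. Here 24 ∤ 14 (since 14 = 0·24 + 14 with remainder 14 ≠ 0), so F_{839^24} is not a subfield of F_{839^14}. Equivalently: if it were, the tower law would give 24 = [F_{839^24}:F_839] dividing [F_{839^14}:F_839] = 14, contradiction.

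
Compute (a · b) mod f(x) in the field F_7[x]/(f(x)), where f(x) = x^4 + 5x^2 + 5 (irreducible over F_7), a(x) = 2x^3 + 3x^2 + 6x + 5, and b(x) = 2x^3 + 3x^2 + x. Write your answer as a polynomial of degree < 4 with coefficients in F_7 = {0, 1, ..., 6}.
a · b ≡ 6x^3 + x + 6 (mod f(x))

Multiply in F_7[x]: a(x)·b(x) = (2x^3 + 3x^2 + 6x + 5)·(2x^3 + 3x^2 + x) = 4x^6 + 5x^5 + 2x^4 + 3x^3 + 5x. This has degree ≥ 4, so divide by f(x) over F_7: 4x^6 + 5x^5 + 2x^4 + 3x^3 + 5x = (4x^2 + 5x + 3)·(x^4 + 5x^2 + 5) + (6x^3 + x + 6). Hence a·b ≡ 6x^3 + x + 6 (mod f). (F_7[x]/(f) is a field with 7^4 = 2401 elements since f is irreducible of degree 4.)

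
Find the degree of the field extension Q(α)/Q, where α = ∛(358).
[Q(α):Q] = 3

The minimal polynomial of α is x^3 - 358, irreducible over Q since 358 is not a perfect cube (so x^3 - 358 has no rational root). Hence [Q(α):Q] = deg(m_α) = 3.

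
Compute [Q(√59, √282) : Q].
[Q(√59, √282) : Q] = 4

[Q(√59):Q] = 2 (min poly x^2 - 59, irreducible since 59 is squarefree > 1). For the top step, suppose √282 ∈ Q(√59), say √282 = c + d√59 with c, d ∈ Q. Squaring: 282 = c^2 + 59d^2 + 2cd√59. Since √59 ∉ Q this forces 2cd = 0. If d = 0 then √282 = c ∈ Q, contradicting 282 squarefree > 1. If c = 0 then 282 = 59d^2, so 59·282 = (59d)^2 is a perfect square in Q — but 59·282 = 16638 is not a perfect square (since 59 and 282 are distinct squarefree integers). Contradiction. Hence √282 ∉ Q(√59), so x^2 - 282 stays irreducible over Q(√59) and [Q(√59, √282) : Q(√59)] = 2. By the tower law, [Q(√59, √282) : Q] = 2 · 2 = 4.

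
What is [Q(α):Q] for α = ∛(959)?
[Q(α):Q] = 3

The minimal polynomial of α is x^3 - 959, irreducible over Q since 959 is not a perfect cube (so x^3 - 959 has no rational root). Hence [Q(α):Q] = deg(m_α) = 3.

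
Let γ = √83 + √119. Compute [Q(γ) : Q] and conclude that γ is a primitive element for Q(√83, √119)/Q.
[Q(γ) : Q] = 4 (equivalently, Q(γ) = Q(√83, √119))

Obviously Q(γ) ⊆ Q(√83, √119), and [Q(√83, √119):Q] = 4 (since 83, 119 are distinct squarefree integers > 1 with 9877 not a perfect square). To show equality we compute the minimal polynomial of γ. From γ = √83 + √119: γ^2 = 83 + 2√(9877) + 119 = 202 + 2√(9877), so γ^2 - 202 = 2√(9877); squaring, (γ^2 - 202)^2 = 4·9877, i.e. γ^4 - 404γ^2 + 40804 - 39508 = 0, i.e. γ^4 - 404γ^2 + 1296 = 0. So γ is a root of x^4 - 404x^2 + 1296. This polynomial is irreducible over Q: it has no rational root (each ±√83 ± √119 is irrational), and any factorization into two quadratics over Q would force √(9877) ∈ Q (pairing opposite roots) or √83, √119 ∈ Q (other pairings), all impossible. Hence [Q(γ):Q] = 4 = [Q(√83, √119):Q], so Q(γ) = Q(√83, √119).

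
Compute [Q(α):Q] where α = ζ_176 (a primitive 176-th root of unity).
[Q(α):Q] = 80

The minimal polynomial of ζ_176 over Q is the 176-th cyclotomic polynomial Φ_176(x), which is irreducible over Q and has degree φ(176) = 80. Hence [Q(α):Q] = φ(176) = 80.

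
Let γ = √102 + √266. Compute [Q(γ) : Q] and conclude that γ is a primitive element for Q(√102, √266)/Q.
[Q(γ) : Q] = 4 (equivalently, Q(γ) = Q(√102, √266))

Obviously Q(γ) ⊆ Q(√102, √266), and [Q(√102, √266):Q] = 4 (since 102, 266 are distinct squarefree integers > 1 with 27132 not a perfect square). To show equality we compute the minimal polynomial of γ. From γ = √102 + √266: γ^2 = 102 + 2√(27132) + 266 = 368 + 2√(27132), so γ^2 - 368 = 2√(27132); squaring, (γ^2 - 368)^2 = 4·27132, i.e. γ^4 - 736γ^2 + 135424 - 108528 = 0, i.e. γ^4 - 736γ^2 + 26896 = 0. So γ is a root of x^4 - 736x^2 + 26896. This polynomial is irreducible over Q: it has no rational root (each ±√102 ± √266 is irrational), and any factorization into two quadratics over Q would force √(27132) ∈ Q (pairing opposite roots) or √102, √266 ∈ Q (other pairings), all impossible. Hence [Q(γ):Q] = 4 = [Q(√102, √266):Q], so Q(γ) = Q(√102, √266).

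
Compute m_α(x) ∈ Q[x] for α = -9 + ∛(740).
m_α(x) = x^3 + 27x^2 + 243x - 11

Set β = α + 9 = ∛(740), so β^3 = 740. Then (α + 9)^3 - 740 = 0, i.e. α is a root of g(x) = (x + 9)^3 - 740 = x^3 + 27x^2 + 243x - 11. Since g(x) = h(x + 9) where h(x) = x^3 - 740, and h is irreducible over Q (because 740 is not a perfect cube, so h has no rational root, and a monic cubic with no rational root is irreducible), g is also irreducible (irreducibility is preserved under the substitution x → x + 9). Hence m_α(x) = x^3 + 27x^2 + 243x - 11.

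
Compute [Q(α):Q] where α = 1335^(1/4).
[Q(α):Q] = 4

α is a root of x^4 - 1335. By Eisenstein's criterion at the prime p = 3 (which divides the constant term 1335 but p^2 = 9 does not, since 1335 is squarefree), x^4 - 1335 is irreducible over Q. Hence [Q(α):Q] = 4.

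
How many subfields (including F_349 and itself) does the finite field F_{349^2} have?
F_{349^2} has 2 subfields

The subfields of F_{p^n} are exactly the fields F_{p^d} for d | n (each is the fixed field of the unique index-d subgroup of Gal(F_{p^n}/F_p) ≅ Z/nZ). The divisors of n = 2 are {1, 2}, giving 2 subfields: F_{349^1}, F_{349^2}.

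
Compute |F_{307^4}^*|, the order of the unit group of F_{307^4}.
|F_{307^4}^*| = 8882874000

F_{307^4} has 307^4 = 8882874001 elements; its multiplicative group consists of all nonzero elements, so |F_{307^4}^*| = 8882874001 - 1 = 8882874000. (It is cyclic since any finite subgroup of the multiplicative group of a field is cyclic.)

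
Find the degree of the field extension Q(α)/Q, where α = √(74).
[Q(α):Q] = 2

[Q(α):Q] equals the degree of the minimal polynomial of α. Here α^2 = 74 and x^2 - 74 is irreducible (d = 74 is squarefree, ≠ 1, hence not a square), so deg(m_α) = 2. Thus [Q(α):Q] = 2.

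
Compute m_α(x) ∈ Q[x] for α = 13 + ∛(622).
m_α(x) = x^3 - 39x^2 + 507x - 2819

Set β = α - 13 = ∛(622), so β^3 = 622. Then (α - 13)^3 - 622 = 0, i.e. α is a root of g(x) = (x - 13)^3 - 622 = x^3 - 39x^2 + 507x - 2819. Since g(x) = h(x - 13) where h(x) = x^3 - 622, and h is irreducible over Q (because 622 is not a perfect cube, so h has no rational root, and a monic cubic with no rational root is irreducible), g is also irreducible (irreducibility is preserved under the substitution x → x - 13). Hence m_α(x) = x^3 - 39x^2 + 507x - 2819.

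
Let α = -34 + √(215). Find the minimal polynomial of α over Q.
m_α(x) = x^2 + 68x + 941

From α + 34 = √(215), squaring gives (α + 34)^2 = 215, i.e. α^2 + 68α + 1156 = 215, so α^2 + 68α + 941 = 0. The discriminant of x^2 + 68x + 941 is (68)^2 - 4·(941) = 4624 - 3764 = 860, and 4·(215) is not a perfect square in Q since 215 is squarefree and ≠ 1. Hence x^2 + 68x + 941 is irreducible over Q and is the minimal polynomial of α.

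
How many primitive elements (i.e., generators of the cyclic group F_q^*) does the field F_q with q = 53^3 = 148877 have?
There are φ(148876) = 58752 primitive elements

F_q^* is cyclic of order q - 1 = 148876. A cyclic group of order m has exactly φ(m) generators. Here m = 148876 = 2^2 · 7 · 13 · 409, so the number of primitive elements is φ(148876) = 58752.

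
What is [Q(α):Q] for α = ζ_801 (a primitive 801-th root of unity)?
[Q(α):Q] = 528

The minimal polynomial of ζ_801 over Q is the 801-th cyclotomic polynomial Φ_801(x), which is irreducible over Q and has degree φ(801) = 528. Hence [Q(α):Q] = φ(801) = 528.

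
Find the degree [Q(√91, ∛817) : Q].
[Q(√91, ∛817) : Q] = 6

Let L = Q(√91, ∛817). Since Q(√91) ⊂ L and [Q(√91):Q] = 2, the tower law gives 2 | [L:Q]. Likewise Q(∛817) ⊂ L with [Q(∛817):Q] = 3 (because 817 is not a perfect cube), so 3 | [L:Q]. As gcd(2,3) = 1, [L:Q] is divisible by 6. Conversely L is generated over Q by √91 and ∛817, so [L:Q] ≤ 2·3 = 6. Therefore [Q(√91, ∛817) : Q] = 6.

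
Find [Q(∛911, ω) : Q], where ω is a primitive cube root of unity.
[Q(∛911, ω) : Q] = 6

[Q(∛911):Q] = 3 (min poly x^3 - 911, irreducible since 911 is not a perfect cube). [Q(ω):Q] = 2 (min poly x^2 + x + 1). Since Q(∛911) ⊂ R and ω ∉ R, we have ω ∉ Q(∛911), so x^2 + x + 1 remains irreducible over Q(∛911) and [Q(∛911, ω) : Q(∛911)] = 2. By the tower law, [Q(∛911, ω) : Q] = 3 · 2 = 6. (In fact Q(∛911, ω) is the splitting field of x^3 - 911 over Q.)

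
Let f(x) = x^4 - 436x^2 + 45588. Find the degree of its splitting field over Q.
[K : Q] = 4

Solving the quadratic in x^2: x^2 = (436 ± √(436^2 - 4·45588))/2 = (436 ± √7744)/2 = (436 ± 88)/2, giving x^2 = 174 or x^2 = 262. So f(x) = (x^2 - 174)(x^2 - 262) and the roots of f are ±√174, ±√262. Hence the splitting field is K = Q(√174, √262). Since 174 and 262 are distinct squarefree integers > 1, their product 45588 is not a perfect square, so √262 ∉ Q(√174). By the tower law [K:Q] = [Q(√174,√262):Q(√174)] · [Q(√174):Q] = 2 · 2 = 4.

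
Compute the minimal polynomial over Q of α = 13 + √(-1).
m_α(x) = x^2 - 26x + 170

From α - 13 = √(-1), squaring gives (α - 13)^2 = -1, i.e. α^2 - 26α + 169 = -1, so α^2 - 26α + 170 = 0. The discriminant of x^2 - 26x + 170 is (-26)^2 - 4·(170) = 676 - 680 = -4, and 4·(-1) is not a perfect square in Q since -1 is squarefree and ≠ 1. Hence x^2 - 26x + 170 is irreducible over Q and is the minimal polynomial of α.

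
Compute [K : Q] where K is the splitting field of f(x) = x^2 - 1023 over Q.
[K : Q] = 2

f(x) = x^2 - 1023 factors as (x - √1023)(x + √1023). The splitting field is K = Q(√1023). Since 1023 is squarefree and > 1, it is not a perfect square, so x^2 - 1023 is irreducible over Q and [Q(√1023) : Q] = 2. Hence [K : Q] = 2.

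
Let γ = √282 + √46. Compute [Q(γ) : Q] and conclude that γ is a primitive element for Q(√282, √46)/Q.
[Q(γ) : Q] = 4 (equivalently, Q(γ) = Q(√282, √46))

Obviously Q(γ) ⊆ Q(√282, √46), and [Q(√282, √46):Q] = 4 (since 282, 46 are distinct squarefree integers > 1 with 12972 not a perfect square). To show equality we compute the minimal polynomial of γ. From γ = √282 + √46: γ^2 = 282 + 2√(12972) + 46 = 328 + 2√(12972), so γ^2 - 328 = 2√(12972); squaring, (γ^2 - 328)^2 = 4·12972, i.e. γ^4 - 656γ^2 + 107584 - 51888 = 0, i.e. γ^4 - 656γ^2 + 55696 = 0. So γ is a root of x^4 - 656x^2 + 55696. This polynomial is irreducible over Q: it has no rational root (each ±√282 ± √46 is irrational), and any factorization into two quadratics over Q would force √(12972) ∈ Q (pairing opposite roots) or √282, √46 ∈ Q (other pairings), all impossible. Hence [Q(γ):Q] = 4 = [Q(√282, √46):Q], so Q(γ) = Q(√282, √46).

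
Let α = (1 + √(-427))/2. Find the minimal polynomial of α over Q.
m_α(x) = x^2 - x + 107

From 2α - 1 = √(-427), squaring gives (2α - 1)^2 = -427, i.e. 4α^2 - 4α + 1 = -427, so α^2 - α + (1 + 427)/4 = 0. Since -427 ≡ 1 (mod 4), (1 + 427)/4 = 107 ∈ Z. The polynomial x^2 - x + 107 has discriminant 1 - 4·(107) = -427, which is not a perfect square in Q (d = -427 is squarefree and ≠ 1), so x^2 - x + 107 is irreducible over Q. It is the minimal polynomial of α.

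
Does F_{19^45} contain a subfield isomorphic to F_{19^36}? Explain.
No: F_{19^36} is not a subfield of F_{19^45}

F_{p^m} embeds in F_{p^n} iff m | n. Here 36 ∤ 45 (since 45 = 1·36 + 9 with remainder 9 ≠ 0), so F_{19^36} is not a subfield of F_{19^45}. Equivalently: if it were, the tower law would give 36 = [F_{19^36}:F_19] dividing [F_{19^45}:F_19] = 45, contradiction.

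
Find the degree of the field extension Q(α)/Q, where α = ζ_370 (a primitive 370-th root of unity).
[Q(α):Q] = 144

The minimal polynomial of ζ_370 over Q is the 370-th cyclotomic polynomial Φ_370(x), which is irreducible over Q and has degree φ(370) = 144. Hence [Q(α):Q] = φ(370) = 144.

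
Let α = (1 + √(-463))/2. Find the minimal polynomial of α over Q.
m_α(x) = x^2 - x + 116

From 2α - 1 = √(-463), squaring gives (2α - 1)^2 = -463, i.e. 4α^2 - 4α + 1 = -463, so α^2 - α + (1 + 463)/4 = 0. Since -463 ≡ 1 (mod 4), (1 + 463)/4 = 116 ∈ Z. The polynomial x^2 - x + 116 has discriminant 1 - 4·(116) = -463, which is not a perfect square in Q (d = -463 is squarefree and ≠ 1), so x^2 - x + 116 is irreducible over Q. It is the minimal polynomial of α.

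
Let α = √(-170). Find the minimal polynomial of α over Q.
m_α(x) = x^2 + 170

α satisfies α^2 + 170 = 0, so x^2 + 170 annihilates α. Since d = -170 is squarefree and ≠ 1, it is not a perfect square in Q, so x^2 + 170 has no rational root and is therefore irreducible over Q (a degree-2 polynomial over a field is irreducible iff it has no root). Hence m_α(x) = x^2 + 170.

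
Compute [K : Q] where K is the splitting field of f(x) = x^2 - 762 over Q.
[K : Q] = 2

f(x) = x^2 - 762 factors as (x - √762)(x + √762). The splitting field is K = Q(√762). Since 762 is squarefree and > 1, it is not a perfect square, so x^2 - 762 is irreducible over Q and [Q(√762) : Q] = 2. Hence [K : Q] = 2.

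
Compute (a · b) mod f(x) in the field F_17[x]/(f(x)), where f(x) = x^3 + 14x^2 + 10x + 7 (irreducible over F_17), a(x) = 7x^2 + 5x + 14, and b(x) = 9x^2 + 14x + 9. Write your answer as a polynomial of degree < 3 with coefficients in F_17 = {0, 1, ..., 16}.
a · b ≡ 13x^2 + 16x + 12 (mod f(x))

Multiply in F_17[x]: a(x)·b(x) = (7x^2 + 5x + 14)·(9x^2 + 14x + 9) = 12x^4 + 7x^3 + 4x^2 + 3x + 7. This has degree ≥ 3, so divide by f(x) over F_17: 12x^4 + 7x^3 + 4x^2 + 3x + 7 = (12x + 9)·(x^3 + 14x^2 + 10x + 7) + (13x^2 + 16x + 12). Hence a·b ≡ 13x^2 + 16x + 12 (mod f). (F_17[x]/(f) is a field with 17^3 = 4913 elements since f is irreducible of degree 3.)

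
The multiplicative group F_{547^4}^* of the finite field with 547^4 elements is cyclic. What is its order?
|F_{547^4}^*| = 89526025680

F_{547^4} has 547^4 = 89526025681 elements; its multiplicative group consists of all nonzero elements, so |F_{547^4}^*| = 89526025681 - 1 = 89526025680. (It is cyclic since any finite subgroup of the multiplicative group of a field is cyclic.)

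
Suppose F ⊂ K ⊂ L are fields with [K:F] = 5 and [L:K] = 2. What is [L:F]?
[L:F] = 10

The tower law says that for any tower of field extensions F ⊂ K ⊂ L with finite degrees, [L:F] = [L:K] · [K:F]. Here this gives [L:F] = 2 · 5 = 10.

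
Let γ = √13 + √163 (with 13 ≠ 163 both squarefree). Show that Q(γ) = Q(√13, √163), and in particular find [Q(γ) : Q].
[Q(γ) : Q] = 4 (equivalently, Q(γ) = Q(√13, √163))

Obviously Q(γ) ⊆ Q(√13, √163), and [Q(√13, √163):Q] = 4 (since 13, 163 are distinct squarefree integers > 1 with 2119 not a perfect square). To show equality we compute the minimal polynomial of γ. From γ = √13 + √163: γ^2 = 13 + 2√(2119) + 163 = 176 + 2√(2119), so γ^2 - 176 = 2√(2119); squaring, (γ^2 - 176)^2 = 4·2119, i.e. γ^4 - 352γ^2 + 30976 - 8476 = 0, i.e. γ^4 - 352γ^2 + 22500 = 0. So γ is a root of x^4 - 352x^2 + 22500. This polynomial is irreducible over Q: it has no rational root (each ±√13 ± √163 is irrational), and any factorization into two quadratics over Q would force √(2119) ∈ Q (pairing opposite roots) or √13, √163 ∈ Q (other pairings), all impossible. Hence [Q(γ):Q] = 4 = [Q(√13, √163):Q], so Q(γ) = Q(√13, √163).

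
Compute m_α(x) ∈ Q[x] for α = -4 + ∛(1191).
m_α(x) = x^3 + 12x^2 + 48x - 1127

Set β = α + 4 = ∛(1191), so β^3 = 1191. Then (α + 4)^3 - 1191 = 0, i.e. α is a root of g(x) = (x + 4)^3 - 1191 = x^3 + 12x^2 + 48x - 1127. Since g(x) = h(x + 4) where h(x) = x^3 - 1191, and h is irreducible over Q (because 1191 is not a perfect cube, so h has no rational root, and a monic cubic with no rational root is irreducible), g is also irreducible (irreducibility is preserved under the substitution x → x + 4). Hence m_α(x) = x^3 + 12x^2 + 48x - 1127.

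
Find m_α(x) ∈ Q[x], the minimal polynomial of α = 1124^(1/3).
m_α(x) = x^3 - 1124

α satisfies α^3 = 1124, so x^3 - 1124 annihilates α. By the rational root test, a rational root p/q (in lowest terms) of x^3 - 1124 would satisfy p^3 = 1124 q^3, forcing q = 1 and p^3 = 1124; but 1124 is not a perfect cube, contradiction. A monic cubic over Q with no rational root is irreducible (any nontrivial factorization would include a linear factor). Hence x^3 - 1124 is the minimal polynomial of α, and in particular [Q(α):Q] = 3.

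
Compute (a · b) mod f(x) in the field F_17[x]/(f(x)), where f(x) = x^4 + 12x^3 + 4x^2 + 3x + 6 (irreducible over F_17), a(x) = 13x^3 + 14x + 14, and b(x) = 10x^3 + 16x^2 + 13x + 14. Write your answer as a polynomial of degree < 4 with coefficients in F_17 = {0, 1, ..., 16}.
a · b ≡ 14x^2 + 10x + 15 (mod f(x))

Multiply in F_17[x]: a(x)·b(x) = (13x^3 + 14x + 14)·(10x^3 + 16x^2 + 13x + 14) = 11x^6 + 4x^5 + 3x^4 + 2x^3 + 15x^2 + 4x + 9. This has degree ≥ 4, so divide by f(x) over F_17: 11x^6 + 4x^5 + 3x^4 + 2x^3 + 15x^2 + 4x + 9 = (11x^2 + 8x + 16)·(x^4 + 12x^3 + 4x^2 + 3x + 6) + (14x^2 + 10x + 15). Hence a·b ≡ 14x^2 + 10x + 15 (mod f). (F_17[x]/(f) is a field with 17^4 = 83521 elements since f is irreducible of degree 4.)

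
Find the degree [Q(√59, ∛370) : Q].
[Q(√59, ∛370) : Q] = 6

Let L = Q(√59, ∛370). Since Q(√59) ⊂ L and [Q(√59):Q] = 2, the tower law gives 2 | [L:Q]. Likewise Q(∛370) ⊂ L with [Q(∛370):Q] = 3 (because 370 is not a perfect cube), so 3 | [L:Q]. As gcd(2,3) = 1, [L:Q] is divisible by 6. Conversely L is generated over Q by √59 and ∛370, so [L:Q] ≤ 2·3 = 6. Therefore [Q(√59, ∛370) : Q] = 6.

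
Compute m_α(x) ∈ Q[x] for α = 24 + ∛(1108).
m_α(x) = x^3 - 72x^2 + 1728x - 14932

Set β = α - 24 = ∛(1108), so β^3 = 1108. Then (α - 24)^3 - 1108 = 0, i.e. α is a root of g(x) = (x - 24)^3 - 1108 = x^3 - 72x^2 + 1728x - 14932. Since g(x) = h(x - 24) where h(x) = x^3 - 1108, and h is irreducible over Q (because 1108 is not a perfect cube, so h has no rational root, and a monic cubic with no rational root is irreducible), g is also irreducible (irreducibility is preserved under the substitution x → x - 24). Hence m_α(x) = x^3 - 72x^2 + 1728x - 14932.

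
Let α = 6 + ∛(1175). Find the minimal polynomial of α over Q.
m_α(x) = x^3 - 18x^2 + 108x - 1391

Set β = α - 6 = ∛(1175), so β^3 = 1175. Then (α - 6)^3 - 1175 = 0, i.e. α is a root of g(x) = (x - 6)^3 - 1175 = x^3 - 18x^2 + 108x - 1391. Since g(x) = h(x - 6) where h(x) = x^3 - 1175, and h is irreducible over Q (because 1175 is not a perfect cube, so h has no rational root, and a monic cubic with no rational root is irreducible), g is also irreducible (irreducibility is preserved under the substitution x → x - 6). Hence m_α(x) = x^3 - 18x^2 + 108x - 1391.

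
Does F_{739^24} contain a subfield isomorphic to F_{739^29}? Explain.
No: F_{739^29} is not a subfield of F_{739^24}

F_{p^m} embeds in F_{p^n} iff m | n. Here 29 ∤ 24 (since 24 = 0·29 + 24 with remainder 24 ≠ 0), so F_{739^29} is not a subfield of F_{739^24}. Equivalently: if it were, the tower law would give 29 = [F_{739^29}:F_739] dividing [F_{739^24}:F_739] = 24, contradiction.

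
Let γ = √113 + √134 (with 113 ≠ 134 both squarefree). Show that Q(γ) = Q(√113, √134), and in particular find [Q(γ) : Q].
[Q(γ) : Q] = 4 (equivalently, Q(γ) = Q(√113, √134))

Obviously Q(γ) ⊆ Q(√113, √134), and [Q(√113, √134):Q] = 4 (since 113, 134 are distinct squarefree integers > 1 with 15142 not a perfect square). To show equality we compute the minimal polynomial of γ. From γ = √113 + √134: γ^2 = 113 + 2√(15142) + 134 = 247 + 2√(15142), so γ^2 - 247 = 2√(15142); squaring, (γ^2 - 247)^2 = 4·15142, i.e. γ^4 - 494γ^2 + 61009 - 60568 = 0, i.e. γ^4 - 494γ^2 + 441 = 0. So γ is a root of x^4 - 494x^2 + 441. This polynomial is irreducible over Q: it has no rational root (each ±√113 ± √134 is irrational), and any factorization into two quadratics over Q would force √(15142) ∈ Q (pairing opposite roots) or √113, √134 ∈ Q (other pairings), all impossible. Hence [Q(γ):Q] = 4 = [Q(√113, √134):Q], so Q(γ) = Q(√113, √134).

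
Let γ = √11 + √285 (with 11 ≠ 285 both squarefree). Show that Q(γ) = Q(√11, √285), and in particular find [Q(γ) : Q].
[Q(γ) : Q] = 4 (equivalently, Q(γ) = Q(√11, √285))

Obviously Q(γ) ⊆ Q(√11, √285), and [Q(√11, √285):Q] = 4 (since 11, 285 are distinct squarefree integers > 1 with 3135 not a perfect square). To show equality we compute the minimal polynomial of γ. From γ = √11 + √285: γ^2 = 11 + 2√(3135) + 285 = 296 + 2√(3135), so γ^2 - 296 = 2√(3135); squaring, (γ^2 - 296)^2 = 4·3135, i.e. γ^4 - 592γ^2 + 87616 - 12540 = 0, i.e. γ^4 - 592γ^2 + 75076 = 0. So γ is a root of x^4 - 592x^2 + 75076. This polynomial is irreducible over Q: it has no rational root (each ±√11 ± √285 is irrational), and any factorization into two quadratics over Q would force √(3135) ∈ Q (pairing opposite roots) or √11, √285 ∈ Q (other pairings), all impossible. Hence [Q(γ):Q] = 4 = [Q(√11, √285):Q], so Q(γ) = Q(√11, √285).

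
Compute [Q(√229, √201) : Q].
[Q(√229, √201) : Q] = 4

[Q(√229):Q] = 2 (min poly x^2 - 229, irreducible since 229 is squarefree > 1). For the top step, suppose √201 ∈ Q(√229), say √201 = c + d√229 with c, d ∈ Q. Squaring: 201 = c^2 + 229d^2 + 2cd√229. Since √229 ∉ Q this forces 2cd = 0. If d = 0 then √201 = c ∈ Q, contradicting 201 squarefree > 1. If c = 0 then 201 = 229d^2, so 229·201 = (229d)^2 is a perfect square in Q — but 229·201 = 46029 is not a perfect square (since 229 and 201 are distinct squarefree integers). Contradiction. Hence √201 ∉ Q(√229), so x^2 - 201 stays irreducible over Q(√229) and [Q(√229, √201) : Q(√229)] = 2. By the tower law, [Q(√229, √201) : Q] = 2 · 2 = 4.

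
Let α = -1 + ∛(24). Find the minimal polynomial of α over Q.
m_α(x) = x^3 + 3x^2 + 3x - 23

Set β = α + 1 = ∛(24), so β^3 = 24. Then (α + 1)^3 - 24 = 0, i.e. α is a root of g(x) = (x + 1)^3 - 24 = x^3 + 3x^2 + 3x - 23. Since g(x) = h(x + 1) where h(x) = x^3 - 24, and h is irreducible over Q (because 24 is not a perfect cube, so h has no rational root, and a monic cubic with no rational root is irreducible), g is also irreducible (irreducibility is preserved under the substitution x → x + 1). Hence m_α(x) = x^3 + 3x^2 + 3x - 23.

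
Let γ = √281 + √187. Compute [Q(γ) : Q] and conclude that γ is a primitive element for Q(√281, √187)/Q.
[Q(γ) : Q] = 4 (equivalently, Q(γ) = Q(√281, √187))

Obviously Q(γ) ⊆ Q(√281, √187), and [Q(√281, √187):Q] = 4 (since 281, 187 are distinct squarefree integers > 1 with 52547 not a perfect square). To show equality we compute the minimal polynomial of γ. From γ = √281 + √187: γ^2 = 281 + 2√(52547) + 187 = 468 + 2√(52547), so γ^2 - 468 = 2√(52547); squaring, (γ^2 - 468)^2 = 4·52547, i.e. γ^4 - 936γ^2 + 219024 - 210188 = 0, i.e. γ^4 - 936γ^2 + 8836 = 0. So γ is a root of x^4 - 936x^2 + 8836. This polynomial is irreducible over Q: it has no rational root (each ±√281 ± √187 is irrational), and any factorization into two quadratics over Q would force √(52547) ∈ Q (pairing opposite roots) or √281, √187 ∈ Q (other pairings), all impossible. Hence [Q(γ):Q] = 4 = [Q(√281, √187):Q], so Q(γ) = Q(√281, √187).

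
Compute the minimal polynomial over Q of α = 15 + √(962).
m_α(x) = x^2 - 30x - 737

From α - 15 = √(962), squaring gives (α - 15)^2 = 962, i.e. α^2 - 30α + 225 = 962, so α^2 - 30α - 737 = 0. The discriminant of x^2 - 30x - 737 is (-30)^2 - 4·(-737) = 900 + 2948 = 3848, and 4·(962) is not a perfect square in Q since 962 is squarefree and ≠ 1. Hence x^2 - 30x - 737 is irreducible over Q and is the minimal polynomial of α.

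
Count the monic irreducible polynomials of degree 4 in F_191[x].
There are 332706720 monic irreducible polynomials of degree 4 over F_191

Each element of F_{191^4} that lies in no proper subfield is a root of exactly one monic irreducible of degree 4 over F_191, and each such polynomial has 4 distinct roots in F_{191^4}. By Möbius inversion the count is N_191(4) = (1/4) Σ_{d|4} μ(4/d) · 191^d = (1/4)(μ(4)·191^1 + μ(2)·191^2 + μ(1)·191^4) = 1330826880/4 = 332706720.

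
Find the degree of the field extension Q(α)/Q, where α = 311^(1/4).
[Q(α):Q] = 4

α is a root of x^4 - 311. By Eisenstein's criterion at the prime p = 311 (which divides the constant term 311 but p^2 = 96721 does not, since 311 is squarefree), x^4 - 311 is irreducible over Q. Hence [Q(α):Q] = 4.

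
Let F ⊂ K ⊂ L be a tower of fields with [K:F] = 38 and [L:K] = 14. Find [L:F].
[L:F] = 532

The tower law says that for any tower of field extensions F ⊂ K ⊂ L with finite degrees, [L:F] = [L:K] · [K:F]. Here this gives [L:F] = 14 · 38 = 532.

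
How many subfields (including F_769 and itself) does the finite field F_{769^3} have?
F_{769^3} has 2 subfields

The subfields of F_{p^n} are exactly the fields F_{p^d} for d | n (each is the fixed field of the unique index-d subgroup of Gal(F_{p^n}/F_p) ≅ Z/nZ). The divisors of n = 3 are {1, 3}, giving 2 subfields: F_{769^1}, F_{769^3}.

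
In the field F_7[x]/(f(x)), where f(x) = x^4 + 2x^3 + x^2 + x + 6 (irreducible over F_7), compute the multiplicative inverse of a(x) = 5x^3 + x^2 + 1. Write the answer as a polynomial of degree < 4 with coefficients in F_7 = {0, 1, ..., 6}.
a(x)^(-1) ≡ 6x^3 + 6x^2 + 2x + 2 (mod f(x))

Since f is irreducible over F_7, F_7[x]/(f) is a field and a(x) ≠ 0 has an inverse. Apply the extended Euclidean algorithm to f(x) and a(x) in F_7[x]: f(x) = (3x + 4)·a(x) + (4x^2 + 5x + 2);  a(x) = (3x)·(4x^2 + 5x + 2) + (x + 1);  (4x^2 + 5x + 2) = (4x + 1)·(x + 1) + (1). The last nonzero remainder is the constant 1 = gcd(f, a) in F_7. Back-substituting through the division chain expresses 1 = s(x)·a(x) + t(x)·f(x) with s(x) ≡ 6x^3 + 6x^2 + 2x + 2 (mod f), so a(x)^(-1) ≡ s(x) = 6x^3 + 6x^2 + 2x + 2 (mod f). Check: (5x^3 + x^2 + 1)·(6x^3 + 6x^2 + 2x + 2) = 2x^6 + x^5 + 2x^4 + 4x^3 + x^2 + 2x + 2 ≡ 1 (mod x^4 + 2x^3 + x^2 + x + 6).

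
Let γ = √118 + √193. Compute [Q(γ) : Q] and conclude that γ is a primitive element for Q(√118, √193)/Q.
[Q(γ) : Q] = 4 (equivalently, Q(γ) = Q(√118, √193))

Obviously Q(γ) ⊆ Q(√118, √193), and [Q(√118, √193):Q] = 4 (since 118, 193 are distinct squarefree integers > 1 with 22774 not a perfect square). To show equality we compute the minimal polynomial of γ. From γ = √118 + √193: γ^2 = 118 + 2√(22774) + 193 = 311 + 2√(22774), so γ^2 - 311 = 2√(22774); squaring, (γ^2 - 311)^2 = 4·22774, i.e. γ^4 - 622γ^2 + 96721 - 91096 = 0, i.e. γ^4 - 622γ^2 + 5625 = 0. So γ is a root of x^4 - 622x^2 + 5625. This polynomial is irreducible over Q: it has no rational root (each ±√118 ± √193 is irrational), and any factorization into two quadratics over Q would force √(22774) ∈ Q (pairing opposite roots) or √118, √193 ∈ Q (other pairings), all impossible. Hence [Q(γ):Q] = 4 = [Q(√118, √193):Q], so Q(γ) = Q(√118, √193).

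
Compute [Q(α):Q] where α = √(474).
[Q(α):Q] = 2

[Q(α):Q] equals the degree of the minimal polynomial of α. Here α^2 = 474 and x^2 - 474 is irreducible (d = 474 is squarefree, ≠ 1, hence not a square), so deg(m_α) = 2. Thus [Q(α):Q] = 2.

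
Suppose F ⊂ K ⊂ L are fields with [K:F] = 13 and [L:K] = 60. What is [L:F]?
[L:F] = 780

The tower law says that for any tower of field extensions F ⊂ K ⊂ L with finite degrees, [L:F] = [L:K] · [K:F]. Here this gives [L:F] = 60 · 13 = 780.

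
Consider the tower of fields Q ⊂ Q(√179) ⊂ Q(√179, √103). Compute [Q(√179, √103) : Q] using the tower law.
[Q(√179, √103) : Q] = 4

[Q(√179):Q] = 2 (min poly x^2 - 179, irreducible since 179 is squarefree > 1). For the top step, suppose √103 ∈ Q(√179), say √103 = c + d√179 with c, d ∈ Q. Squaring: 103 = c^2 + 179d^2 + 2cd√179. Since √179 ∉ Q this forces 2cd = 0. If d = 0 then √103 = c ∈ Q, contradicting 103 squarefree > 1. If c = 0 then 103 = 179d^2, so 179·103 = (179d)^2 is a perfect square in Q — but 179·103 = 18437 is not a perfect square (since 179 and 103 are distinct squarefree integers). Contradiction. Hence √103 ∉ Q(√179), so x^2 - 103 stays irreducible over Q(√179) and [Q(√179, √103) : Q(√179)] = 2. By the tower law, [Q(√179, √103) : Q] = 2 · 2 = 4.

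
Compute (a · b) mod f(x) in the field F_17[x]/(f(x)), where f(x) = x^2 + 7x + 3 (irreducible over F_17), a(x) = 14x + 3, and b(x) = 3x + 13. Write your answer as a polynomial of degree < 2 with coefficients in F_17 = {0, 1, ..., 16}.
a · b ≡ 16x + 15 (mod f(x))

Multiply in F_17[x]: a(x)·b(x) = (14x + 3)·(3x + 13) = 8x^2 + 4x + 5. This has degree ≥ 2, so divide by f(x) over F_17: 8x^2 + 4x + 5 = (8)·(x^2 + 7x + 3) + (16x + 15). Hence a·b ≡ 16x + 15 (mod f). (F_17[x]/(f) is a field with 17^2 = 289 elements since f is irreducible of degree 2.)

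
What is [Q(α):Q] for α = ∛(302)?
[Q(α):Q] = 3

The minimal polynomial of α is x^3 - 302, irreducible over Q since 302 is not a perfect cube (so x^3 - 302 has no rational root). Hence [Q(α):Q] = deg(m_α) = 3.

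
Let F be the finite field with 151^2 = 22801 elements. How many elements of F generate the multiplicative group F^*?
There are φ(22800) = 5760 primitive elements

F_q^* is cyclic of order q - 1 = 22800. A cyclic group of order m has exactly φ(m) generators. Here m = 22800 = 2^4 · 3 · 5^2 · 19, so the number of primitive elements is φ(22800) = 5760.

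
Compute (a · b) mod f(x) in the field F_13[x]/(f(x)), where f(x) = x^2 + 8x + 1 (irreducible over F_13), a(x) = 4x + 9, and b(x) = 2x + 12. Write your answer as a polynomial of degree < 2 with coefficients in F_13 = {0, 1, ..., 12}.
a · b ≡ 2x + 9 (mod f(x))

Multiply in F_13[x]: a(x)·b(x) = (4x + 9)·(2x + 12) = 8x^2 + x + 4. This has degree ≥ 2, so divide by f(x) over F_13: 8x^2 + x + 4 = (8)·(x^2 + 8x + 1) + (2x + 9). Hence a·b ≡ 2x + 9 (mod f). (F_13[x]/(f) is a field with 13^2 = 169 elements since f is irreducible of degree 2.)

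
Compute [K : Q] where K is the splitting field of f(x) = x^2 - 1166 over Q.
[K : Q] = 2

f(x) = x^2 - 1166 factors as (x - √1166)(x + √1166). The splitting field is K = Q(√1166). Since 1166 is squarefree and > 1, it is not a perfect square, so x^2 - 1166 is irreducible over Q and [Q(√1166) : Q] = 2. Hence [K : Q] = 2.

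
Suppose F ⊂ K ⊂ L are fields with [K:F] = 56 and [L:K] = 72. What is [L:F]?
[L:F] = 4032

The tower law says that for any tower of field extensions F ⊂ K ⊂ L with finite degrees, [L:F] = [L:K] · [K:F]. Here this gives [L:F] = 72 · 56 = 4032.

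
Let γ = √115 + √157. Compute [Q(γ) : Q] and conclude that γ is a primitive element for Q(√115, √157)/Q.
[Q(γ) : Q] = 4 (equivalently, Q(γ) = Q(√115, √157))

Obviously Q(γ) ⊆ Q(√115, √157), and [Q(√115, √157):Q] = 4 (since 115, 157 are distinct squarefree integers > 1 with 18055 not a perfect square). To show equality we compute the minimal polynomial of γ. From γ = √115 + √157: γ^2 = 115 + 2√(18055) + 157 = 272 + 2√(18055), so γ^2 - 272 = 2√(18055); squaring, (γ^2 - 272)^2 = 4·18055, i.e. γ^4 - 544γ^2 + 73984 - 72220 = 0, i.e. γ^4 - 544γ^2 + 1764 = 0. So γ is a root of x^4 - 544x^2 + 1764. This polynomial is irreducible over Q: it has no rational root (each ±√115 ± √157 is irrational), and any factorization into two quadratics over Q would force √(18055) ∈ Q (pairing opposite roots) or √115, √157 ∈ Q (other pairings), all impossible. Hence [Q(γ):Q] = 4 = [Q(√115, √157):Q], so Q(γ) = Q(√115, √157).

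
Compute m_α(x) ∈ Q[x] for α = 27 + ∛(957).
m_α(x) = x^3 - 81x^2 + 2187x - 20640

Set β = α - 27 = ∛(957), so β^3 = 957. Then (α - 27)^3 - 957 = 0, i.e. α is a root of g(x) = (x - 27)^3 - 957 = x^3 - 81x^2 + 2187x - 20640. Since g(x) = h(x - 27) where h(x) = x^3 - 957, and h is irreducible over Q (because 957 is not a perfect cube, so h has no rational root, and a monic cubic with no rational root is irreducible), g is also irreducible (irreducibility is preserved under the substitution x → x - 27). Hence m_α(x) = x^3 - 81x^2 + 2187x - 20640.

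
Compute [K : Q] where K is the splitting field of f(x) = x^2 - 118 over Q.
[K : Q] = 2

f(x) = x^2 - 118 factors as (x - √118)(x + √118). The splitting field is K = Q(√118). Since 118 is squarefree and > 1, it is not a perfect square, so x^2 - 118 is irreducible over Q and [Q(√118) : Q] = 2. Hence [K : Q] = 2.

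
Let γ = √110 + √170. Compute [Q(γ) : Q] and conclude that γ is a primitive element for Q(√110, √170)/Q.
[Q(γ) : Q] = 4 (equivalently, Q(γ) = Q(√110, √170))

Obviously Q(γ) ⊆ Q(√110, √170), and [Q(√110, √170):Q] = 4 (since 110, 170 are distinct squarefree integers > 1 with 18700 not a perfect square). To show equality we compute the minimal polynomial of γ. From γ = √110 + √170: γ^2 = 110 + 2√(18700) + 170 = 280 + 2√(18700), so γ^2 - 280 = 2√(18700); squaring, (γ^2 - 280)^2 = 4·18700, i.e. γ^4 - 560γ^2 + 78400 - 74800 = 0, i.e. γ^4 - 560γ^2 + 3600 = 0. So γ is a root of x^4 - 560x^2 + 3600. This polynomial is irreducible over Q: it has no rational root (each ±√110 ± √170 is irrational), and any factorization into two quadratics over Q would force √(18700) ∈ Q (pairing opposite roots) or √110, √170 ∈ Q (other pairings), all impossible. Hence [Q(γ):Q] = 4 = [Q(√110, √170):Q], so Q(γ) = Q(√110, √170).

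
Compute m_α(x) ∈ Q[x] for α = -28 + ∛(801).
m_α(x) = x^3 + 84x^2 + 2352x + 21151

Set β = α + 28 = ∛(801), so β^3 = 801. Then (α + 28)^3 - 801 = 0, i.e. α is a root of g(x) = (x + 28)^3 - 801 = x^3 + 84x^2 + 2352x + 21151. Since g(x) = h(x + 28) where h(x) = x^3 - 801, and h is irreducible over Q (because 801 is not a perfect cube, so h has no rational root, and a monic cubic with no rational root is irreducible), g is also irreducible (irreducibility is preserved under the substitution x → x + 28). Hence m_α(x) = x^3 + 84x^2 + 2352x + 21151.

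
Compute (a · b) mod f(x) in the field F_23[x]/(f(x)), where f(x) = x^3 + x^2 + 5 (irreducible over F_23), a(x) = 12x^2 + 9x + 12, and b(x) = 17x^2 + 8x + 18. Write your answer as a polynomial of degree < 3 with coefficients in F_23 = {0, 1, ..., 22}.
a · b ≡ 10x^2 + 20x + 14 (mod f(x))

Multiply in F_23[x]: a(x)·b(x) = (12x^2 + 9x + 12)·(17x^2 + 8x + 18) = 20x^4 + 19x^3 + 9x^2 + 5x + 9. This has degree ≥ 3, so divide by f(x) over F_23: 20x^4 + 19x^3 + 9x^2 + 5x + 9 = (20x + 22)·(x^3 + x^2 + 5) + (10x^2 + 20x + 14). Hence a·b ≡ 10x^2 + 20x + 14 (mod f). (F_23[x]/(f) is a field with 23^3 = 12167 elements since f is irreducible of degree 3.)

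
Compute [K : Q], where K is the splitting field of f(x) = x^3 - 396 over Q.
[K : Q] = 6

The roots of x^3 - 396 are ∛396, ω∛396, ω^2∛396 where ω = e^(2πi/3) is a primitive cube root of unity, so K = Q(∛396, ω). Now [Q(∛396):Q] = 3 (since 396 is not a perfect cube, x^3 - 396 is irreducible) and [Q(ω):Q] = 2. Both 2 and 3 divide [K:Q], and [K:Q] ≤ 3·2 = 6, so [K:Q] = 6. (Equivalently: Q(∛396) ⊂ R but ω ∉ R, so [K : Q(∛396)] = 2.)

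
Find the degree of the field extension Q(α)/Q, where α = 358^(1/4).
[Q(α):Q] = 4

α is a root of x^4 - 358. By Eisenstein's criterion at the prime p = 2 (which divides the constant term 358 but p^2 = 4 does not, since 358 is squarefree), x^4 - 358 is irreducible over Q. Hence [Q(α):Q] = 4.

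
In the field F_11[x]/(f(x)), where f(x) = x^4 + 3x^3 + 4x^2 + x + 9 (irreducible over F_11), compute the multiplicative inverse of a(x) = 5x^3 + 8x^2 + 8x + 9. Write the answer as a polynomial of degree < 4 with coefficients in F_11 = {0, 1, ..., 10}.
a(x)^(-1) ≡ 10x^3 + 4x^2 + 9x + 2 (mod f(x))

Since f is irreducible over F_11, F_11[x]/(f) is a field and a(x) ≠ 0 has an inverse. Apply the extended Euclidean algorithm to f(x) and a(x) in F_11[x]: f(x) = (9x + 6)·a(x) + (5x^2 + 4x + 10);  a(x) = (x + 3)·(5x^2 + 4x + 10) + (8x + 1);  (5x^2 + 4x + 10) = (2x + 3)·(8x + 1) + (7). The last nonzero remainder is the constant 7 = gcd(f, a) in F_11. Back-substituting through the division chain expresses 7 = s(x)·a(x) + t(x)·f(x) with s(x) ≡ 4x^3 + 6x^2 + 8x + 3 (mod f), so (4x^3 + 6x^2 + 8x + 3)·a(x) ≡ 7 (mod f). Multiplying by 7^(-1) ≡ 8 in F_11 gives a(x)^(-1) ≡ 8·(4x^3 + 6x^2 + 8x + 3) ≡ 10x^3 + 4x^2 + 9x + 2 (mod f). Check: (5x^3 + 8x^2 + 8x + 9)·(10x^3 + 4x^2 + 9x + 2) = 6x^6 + x^5 + 3x^4 + 6x^3 + 3x^2 + 9x + 7 ≡ 1 (mod x^4 + 3x^3 + 4x^2 + x + 9).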